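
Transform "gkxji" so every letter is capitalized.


Input string: 'gkxji'
Operation: convert each letter to uppercase
Mapping: 'g'->'G', 'k'->'K', 'x'->'X', 'j'->'J', 'i'->'I'
Result: GKXJI


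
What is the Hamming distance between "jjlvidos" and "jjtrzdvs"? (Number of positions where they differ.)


String 1: 'jjlvidos'
String 2: 'jjtrzdvs'
Compare each position: pos 0: 'j'=='j', pos 1: 'j'=='j', pos 2: 'l'!='t', pos 3: 'v'!='r', pos 4: 'i'!='z', pos 5: 'd'=='d', pos 6: 'o'!='v', pos 7: 's'=='s'
Differing positions: 4
Hamming distance: 4


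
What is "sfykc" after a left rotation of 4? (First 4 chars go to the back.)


Input: 'sfykc', shift = 4
Operation: split at index 4 and swap parts
Front part s[0:4] = 'sfyk'
Back part s[4:] = 'c'
Rotated = back + front = 'c' + 'sfyk'
Result: csfyk


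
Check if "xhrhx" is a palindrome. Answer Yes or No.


Input string: 'xhrhx'
Reversed: 'xhrhx'
Compare pairs: s[0]='x' vs s[4]='x' (match), s[1]='h' vs s[3]='h' (match)
Palindrome: Yes


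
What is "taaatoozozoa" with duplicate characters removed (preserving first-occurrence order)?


Input: 'taaatoozozoa'
Operation: keep first occurrence of each character
Scan: s[0]='t' new -> keep; s[1]='a' new -> keep; s[2]='a' seen -> skip; s[3]='a' seen -> skip; s[4]='t' seen -> skip; s[5]='o' new -> keep; s[6]='o' seen -> skip; s[7]='z' new -> keep; s[8]='o' seen -> skip; s[9]='z' seen -> skip; s[10]='o' seen -> skip; s[11]='a' seen -> skip
Result: taoz


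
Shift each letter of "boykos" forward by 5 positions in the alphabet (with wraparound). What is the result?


Input: 'boykos', shift = 5
Operation: for each letter, (position + 5) mod 26
Mapping: 'b'(1+5=6)->'g', 'o'(14+5=19)->'t', 'y'(24+5=29, 29 mod 26=3)->'d', 'k'(10+5=15)->'p', 'o'(14+5=19)->'t', 's'(18+5=23)->'x'
Result: gtdptx


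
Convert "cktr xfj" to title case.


Input string: 'cktr xfj'
Operation: capitalize first letter of each word
Word transformations: 'cktr'->'Cktr', 'xfj'->'Xfj'
Result: Cktr Xfj


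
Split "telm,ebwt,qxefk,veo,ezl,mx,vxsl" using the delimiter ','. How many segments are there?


Input string: 'telm,ebwt,qxefk,veo,ezl,mx,vxsl'
Delimiter: ','
Split result: 'telm', 'ebwt', 'qxefk', 'veo', 'ezl', 'mx', 'vxsl'
Number of parts: 7


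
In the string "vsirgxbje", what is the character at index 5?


Input string: 'vsirgxbje'
Operation: get character at index 5
Index mapping: s[0]='v', s[1]='s', s[2]='i', s[3]='r', s[4]='g', s[5]='x'
Result: 'x'


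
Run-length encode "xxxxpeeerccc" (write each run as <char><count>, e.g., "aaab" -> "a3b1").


Input: 'xxxxpeeerccc'
Operation: identify consecutive runs
Runs: 'xxxx' -> x4, 'p' -> p1, 'eee' -> e3, 'r' -> r1, 'ccc' -> c3
Encoded: x4p1e3r1c3


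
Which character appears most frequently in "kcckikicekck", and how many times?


Input: 'kcckikicekck'
Operation: tally each character
Counts: 'c':4, 'e':1, 'i':2, 'k':5
Maximum: 'k' appears 5 times


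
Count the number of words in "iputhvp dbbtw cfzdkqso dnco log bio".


Input string: 'iputhvp dbbtw cfzdkqso dnco log bio'
Operation: split by spaces
Words found: 'iputhvp', 'dbbtw', 'cfzdkqso', 'dnco', 'log', 'bio'
Word count: 6


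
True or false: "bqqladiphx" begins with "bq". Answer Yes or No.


Input string: 'bqqladiphx'
Prefix to check: 'bq'
First 2 characters of input: 'bq'
Match: True
Result: Yes


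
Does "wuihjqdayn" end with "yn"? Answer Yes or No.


Input string: 'wuihjqdayn'
Suffix to check: 'yn'
Last 2 characters of input: 'yn'
Match: True
Result: Yes


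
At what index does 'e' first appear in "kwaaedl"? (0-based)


Input string: 'kwaaedl'
Target: 'e'
Scanning left to right: s[0]='k', s[1]='w', s[2]='a', s[3]='a', s[4]='e'
First match at index: 4


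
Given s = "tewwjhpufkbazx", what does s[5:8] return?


Input string: 'tewwjhpufkbazx'
Operation: slice [5:8]
Extract characters: s[5]='h', s[6]='p', s[7]='u'
Result: hpu


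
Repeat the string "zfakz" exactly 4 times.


Input string: 'zfakz'
Operation: repeat 4 times
Concatenation: 'zfakz' + 'zfakz' + 'zfakz' + 'zfakz'
Result: zfakzzfakzzfakzzfakz


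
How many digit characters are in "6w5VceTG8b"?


Input string: '6w5VceTG8b'
Operation: count digit characters (0-9)
Scan: '6'(digit), 'w', '5'(digit), 'V', 'c', 'e', 'T', 'G', '8'(digit), 'b'
Digits found: 3
Result: 3


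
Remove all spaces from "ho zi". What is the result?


Input string: 'ho zi'
Operation: remove all spaces
Words: 'ho', 'zi'
Join without spaces: hozi


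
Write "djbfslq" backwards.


Input string: 'djbfslq'
Operation: reverse character order
Original order: 'd' -> 'j' -> 'b' -> 'f' -> 's' -> 'l' -> 'q'
Reversed order: 'q' -> 'l' -> 's' -> 'f' -> 'b' -> 'j' -> 'd'
Result: qlsfbjd


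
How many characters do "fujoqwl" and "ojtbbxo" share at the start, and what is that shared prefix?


String 1: 'fujoqwl'
String 2: 'ojtbbxo'
Compare position by position:
pos 0: 'f' vs 'o' differ -> stop
Longest common prefix: "" (length 0)


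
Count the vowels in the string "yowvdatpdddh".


Input string: 'yowvdatpdddh'
Operation: count vowels (a, e, i, o, u)
Scan: s[0]='y', s[1]='o' (vowel), s[2]='w', s[3]='v', s[4]='d', s[5]='a' (vowel), s[6]='t', s[7]='p', s[8]='d', s[9]='d', s[10]='d', s[11]='h'
Vowels found: 2
Result: 2


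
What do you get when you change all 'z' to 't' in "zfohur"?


Input string: 'zfohur'
Operation: replace 'z' with 't'
Positions of 'z': 0
After replacement: tfohur


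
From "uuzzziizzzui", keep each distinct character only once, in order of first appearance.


Input: 'uuzzziizzzui'
Operation: keep first occurrence of each character
Scan: s[0]='u' new -> keep; s[1]='u' seen -> skip; s[2]='z' new -> keep; s[3]='z' seen -> skip; s[4]='z' seen -> skip; s[5]='i' new -> keep; s[6]='i' seen -> skip; s[7]='z' seen -> skip; s[8]='z' seen -> skip; s[9]='z' seen -> skip; s[10]='u' seen -> skip; s[11]='i' seen -> skip
Result: uzi


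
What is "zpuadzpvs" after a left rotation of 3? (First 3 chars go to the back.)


Input: 'zpuadzpvs', shift = 3
Operation: split at index 3 and swap parts
Front part s[0:3] = 'zpu'
Back part s[3:] = 'adzpvs'
Rotated = back + front = 'adzpvs' + 'zpu'
Result: adzpvszpu


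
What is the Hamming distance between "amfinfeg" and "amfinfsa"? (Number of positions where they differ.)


String 1: 'amfinfeg'
String 2: 'amfinfsa'
Compare each position: pos 0: 'a'=='a', pos 1: 'm'=='m', pos 2: 'f'=='f', pos 3: 'i'=='i', pos 4: 'n'=='n', pos 5: 'f'=='f', pos 6: 'e'!='s', pos 7: 'g'!='a'
Differing positions: 2
Hamming distance: 2


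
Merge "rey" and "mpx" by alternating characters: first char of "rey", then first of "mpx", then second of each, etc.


String 1: 'rey'
String 2: 'mpx'
Operation: alternate characters
Pairs: 'r'+'m', 'e'+'p', 'y'+'x'
Result: rmepyx


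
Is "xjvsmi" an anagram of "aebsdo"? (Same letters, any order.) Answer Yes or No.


String 1: 'aebsdo' -> sorted: 'abdeos'
String 2: 'xjvsmi' -> sorted: 'ijmsvx'
Compare sorted forms: 'abdeos' != 'ijmsvx'
Anagram: No


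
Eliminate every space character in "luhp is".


Input string: 'luhp is'
Operation: remove all spaces
Words: 'luhp', 'is'
Join without spaces: luhpis


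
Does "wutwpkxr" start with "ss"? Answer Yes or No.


Input string: 'wutwpkxr'
Prefix to check: 'ss'
First 2 characters of input: 'wu'
Match: False
Result: No


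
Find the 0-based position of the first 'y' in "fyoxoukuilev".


Input string: 'fyoxoukuilev'
Target: 'y'
Scanning left to right: s[0]='f', s[1]='y'
First match at index: 1


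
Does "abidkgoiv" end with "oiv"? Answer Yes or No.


Input string: 'abidkgoiv'
Suffix to check: 'oiv'
Last 3 characters of input: 'oiv'
Match: True
Result: Yes


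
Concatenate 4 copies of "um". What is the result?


Input string: 'um'
Operation: repeat 4 times
Concatenation: 'um' + 'um' + 'um' + 'um'
Result: umumumum


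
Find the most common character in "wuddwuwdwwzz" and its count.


Input: 'wuddwuwdwwzz'
Operation: tally each character
Counts: 'd':3, 'u':2, 'w':5, 'z':2
Maximum: 'w' appears 5 times


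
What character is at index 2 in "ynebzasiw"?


Input string: 'ynebzasiw'
Operation: get character at index 2
Index mapping: s[0]='y', s[1]='n', s[2]='e'
Result: 'e'


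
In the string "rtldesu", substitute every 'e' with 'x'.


Input string: 'rtldesu'
Operation: replace 'e' with 'x'
Positions of 'e': 4
After replacement: rtldxsu


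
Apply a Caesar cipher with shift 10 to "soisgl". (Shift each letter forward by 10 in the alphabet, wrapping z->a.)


Input: 'soisgl', shift = 10
Operation: for each letter, (position + 10) mod 26
Mapping: 's'(18+10=28, 28 mod 26=2)->'c', 'o'(14+10=24)->'y', 'i'(8+10=18)->'s', 's'(18+10=28, 28 mod 26=2)->'c', 'g'(6+10=16)->'q', 'l'(11+10=21)->'v'
Result: cyscqv


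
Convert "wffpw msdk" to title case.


Input string: 'wffpw msdk'
Operation: capitalize first letter of each word
Word transformations: 'wffpw'->'Wffpw', 'msdk'->'Msdk'
Result: Wffpw Msdk


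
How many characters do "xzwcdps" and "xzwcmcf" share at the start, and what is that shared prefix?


String 1: 'xzwcdps'
String 2: 'xzwcmcf'
Compare position by position:
pos 0: 'x' vs 'x' match
pos 1: 'z' vs 'z' match
pos 2: 'w' vs 'w' match
pos 3: 'c' vs 'c' match
pos 4: 'd' vs 'm' differ -> stop
Longest common prefix: "xzwc" (length 4)


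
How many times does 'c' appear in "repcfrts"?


Input string: 'repcfrts'
Target character: 'c'
Scan each position: s[3]='c'
Matches found at indices: 3
Total: 1


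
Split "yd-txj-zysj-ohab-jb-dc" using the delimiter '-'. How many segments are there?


Input string: 'yd-txj-zysj-ohab-jb-dc'
Delimiter: '-'
Split result: 'yd', 'txj', 'zysj', 'ohab', 'jb', 'dc'
Number of parts: 6


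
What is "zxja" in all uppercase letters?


Input string: 'zxja'
Operation: convert each letter to uppercase
Mapping: 'z'->'Z', 'x'->'X', 'j'->'J', 'a'->'A'
Result: ZXJA


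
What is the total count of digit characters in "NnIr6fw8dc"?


Input string: 'NnIr6fw8dc'
Operation: count digit characters (0-9)
Scan: 'N', 'n', 'I', 'r', '6'(digit), 'f', 'w', '8'(digit), 'd', 'c'
Digits found: 2
Result: 2


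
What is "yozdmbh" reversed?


Input string: 'yozdmbh'
Operation: reverse character order
Original order: 'y' -> 'o' -> 'z' -> 'd' -> 'm' -> 'b' -> 'h'
Reversed order: 'h' -> 'b' -> 'm' -> 'd' -> 'z' -> 'o' -> 'y'
Result: hbmdzoy


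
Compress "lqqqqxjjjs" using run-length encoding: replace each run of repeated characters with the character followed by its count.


Input: 'lqqqqxjjjs'
Operation: identify consecutive runs
Runs: 'l' -> l1, 'qqqq' -> q4, 'x' -> x1, 'jjj' -> j3, 's' -> s1
Encoded: l1q4x1j3s1


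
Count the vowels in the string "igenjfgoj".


Input string: 'igenjfgoj'
Operation: count vowels (a, e, i, o, u)
Scan: s[0]='i' (vowel), s[1]='g', s[2]='e' (vowel), s[3]='n', s[4]='j', s[5]='f', s[6]='g', s[7]='o' (vowel), s[8]='j'
Vowels found: 3
Result: 3


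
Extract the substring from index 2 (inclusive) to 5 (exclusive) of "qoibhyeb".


Input string: 'qoibhyeb'
Operation: slice [2:5]
Extract characters: s[2]='i', s[3]='b', s[4]='h'
Result: ibh


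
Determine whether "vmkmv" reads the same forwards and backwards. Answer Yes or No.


Input string: 'vmkmv'
Reversed: 'vmkmv'
Compare pairs: s[0]='v' vs s[4]='v' (match), s[1]='m' vs s[3]='m' (match)
Palindrome: Yes


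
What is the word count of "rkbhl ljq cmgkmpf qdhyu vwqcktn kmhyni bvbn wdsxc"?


Input string: 'rkbhl ljq cmgkmpf qdhyu vwqcktn kmhyni bvbn wdsxc'
Operation: split by spaces
Words found: 'rkbhl', 'ljq', 'cmgkmpf', 'qdhyu', 'vwqcktn', 'kmhyni', 'bvbn', 'wdsxc'
Word count: 8


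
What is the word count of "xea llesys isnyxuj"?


Input string: 'xea llesys isnyxuj'
Operation: split by spaces
Words found: 'xea', 'llesys', 'isnyxuj'
Word count: 3


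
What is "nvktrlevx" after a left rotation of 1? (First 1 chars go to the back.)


Input: 'nvktrlevx', shift = 1
Operation: split at index 1 and swap parts
Front part s[0:1] = 'n'
Back part s[1:] = 'vktrlevx'
Rotated = back + front = 'vktrlevx' + 'n'
Result: vktrlevxn


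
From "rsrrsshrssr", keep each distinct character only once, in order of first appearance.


Input: 'rsrrsshrssr'
Operation: keep first occurrence of each character
Scan: s[0]='r' new -> keep; s[1]='s' new -> keep; s[2]='r' seen -> skip; s[3]='r' seen -> skip; s[4]='s' seen -> skip; s[5]='s' seen -> skip; s[6]='h' new -> keep; s[7]='r' seen -> skip; s[8]='s' seen -> skip; s[9]='s' seen -> skip; s[10]='r' seen -> skip
Result: rsh


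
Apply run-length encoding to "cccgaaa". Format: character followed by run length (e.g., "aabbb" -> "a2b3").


Input: 'cccgaaa'
Operation: identify consecutive runs
Runs: 'ccc' -> c3, 'g' -> g1, 'aaa' -> a3
Encoded: c3g1a3


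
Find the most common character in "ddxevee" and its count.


Input: 'ddxevee'
Operation: tally each character
Counts: 'd':2, 'e':3, 'v':1, 'x':1
Maximum: 'e' appears 3 times


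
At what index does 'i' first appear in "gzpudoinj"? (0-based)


Input string: 'gzpudoinj'
Target: 'i'
Scanning left to right: s[0]='g', s[1]='z', s[2]='p', s[3]='u', s[4]='d', s[5]='o', s[6]='i'
First match at index: 6


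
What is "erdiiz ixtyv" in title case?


Input string: 'erdiiz ixtyv'
Operation: capitalize first letter of each word
Word transformations: 'erdiiz'->'Erdiiz', 'ixtyv'->'Ixtyv'
Result: Erdiiz Ixtyv


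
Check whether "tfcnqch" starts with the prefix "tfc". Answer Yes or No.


Input string: 'tfcnqch'
Prefix to check: 'tfc'
First 3 characters of input: 'tfc'
Match: True
Result: Yes


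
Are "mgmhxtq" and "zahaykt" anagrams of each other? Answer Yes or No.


String 1: 'mgmhxtq' -> sorted: 'ghmmqtx'
String 2: 'zahaykt' -> sorted: 'aahktyz'
Compare sorted forms: 'ghmmqtx' != 'aahktyz'
Anagram: No


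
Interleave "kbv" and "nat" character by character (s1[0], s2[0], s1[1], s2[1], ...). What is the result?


String 1: 'kbv'
String 2: 'nat'
Operation: alternate characters
Pairs: 'k'+'n', 'b'+'a', 'v'+'t'
Result: knbavt


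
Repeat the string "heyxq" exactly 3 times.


Input string: 'heyxq'
Operation: repeat 3 times
Concatenation: 'heyxq' + 'heyxq' + 'heyxq'
Result: heyxqheyxqheyxq


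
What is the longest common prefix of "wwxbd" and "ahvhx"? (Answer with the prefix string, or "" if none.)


String 1: 'wwxbd'
String 2: 'ahvhx'
Compare position by position:
pos 0: 'w' vs 'a' differ -> stop
Longest common prefix: "" (length 0)


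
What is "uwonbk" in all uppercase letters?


Input string: 'uwonbk'
Operation: convert each letter to uppercase
Mapping: 'u'->'U', 'w'->'W', 'o'->'O', 'n'->'N', 'b'->'B', 'k'->'K'
Result: UWONBK


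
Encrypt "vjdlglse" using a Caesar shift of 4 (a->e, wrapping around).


Input: 'vjdlglse', shift = 4
Operation: for each letter, (position + 4) mod 26
Mapping: 'v'(21+4=25)->'z', 'j'(9+4=13)->'n', 'd'(3+4=7)->'h', 'l'(11+4=15)->'p', 'g'(6+4=10)->'k', 'l'(11+4=15)->'p', 's'(18+4=22)->'w', 'e'(4+4=8)->'i'
Result: znhpkpwi


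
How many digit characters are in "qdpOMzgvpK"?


Input string: 'qdpOMzgvpK'
Operation: count digit characters (0-9)
Scan: 'q', 'd', 'p', 'O', 'M', 'z', 'g', 'v', 'p', 'K'
Digits found: 0
Result: 0


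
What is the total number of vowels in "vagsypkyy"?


Input string: 'vagsypkyy'
Operation: count vowels (a, e, i, o, u)
Scan: s[0]='v', s[1]='a' (vowel), s[2]='g', s[3]='s', s[4]='y', s[5]='p', s[6]='k', s[7]='y', s[8]='y'
Vowels found: 1
Result: 1


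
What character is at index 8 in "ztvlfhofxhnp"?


Input string: 'ztvlfhofxhnp'
Operation: get character at index 8
Index mapping: s[0]='z', s[1]='t', s[2]='v', s[3]='l', s[4]='f', s[5]='h', s[6]='o', s[7]='f', s[8]='x'
Result: 'x'


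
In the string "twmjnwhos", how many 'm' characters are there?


Input string: 'twmjnwhos'
Target character: 'm'
Scan each position: s[2]='m'
Matches found at indices: 2
Total: 1


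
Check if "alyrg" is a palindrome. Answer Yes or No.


Input string: 'alyrg'
Reversed: 'gryla'
Compare pairs: s[0]='a' vs s[4]='g' (mismatch), s[1]='l' vs s[3]='r' (mismatch)
Palindrome: No


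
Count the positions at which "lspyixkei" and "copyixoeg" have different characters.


String 1: 'lspyixkei'
String 2: 'copyixoeg'
Compare each position: pos 0: 'l'!='c', pos 1: 's'!='o', pos 2: 'p'=='p', pos 3: 'y'=='y', pos 4: 'i'=='i', pos 5: 'x'=='x', pos 6: 'k'!='o', pos 7: 'e'=='e', pos 8: 'i'!='g'
Differing positions: 4
Hamming distance: 4


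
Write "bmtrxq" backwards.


Input string: 'bmtrxq'
Operation: reverse character order
Original order: 'b' -> 'm' -> 't' -> 'r' -> 'x' -> 'q'
Reversed order: 'q' -> 'x' -> 'r' -> 't' -> 'm' -> 'b'
Result: qxrtmb


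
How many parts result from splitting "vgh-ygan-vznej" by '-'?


Input string: 'vgh-ygan-vznej'
Delimiter: '-'
Split result: 'vgh', 'ygan', 'vznej'
Number of parts: 3


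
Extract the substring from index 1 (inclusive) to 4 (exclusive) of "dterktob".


Input string: 'dterktob'
Operation: slice [1:4]
Extract characters: s[1]='t', s[2]='e', s[3]='r'
Result: ter


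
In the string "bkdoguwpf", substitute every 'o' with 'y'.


Input string: 'bkdoguwpf'
Operation: replace 'o' with 'y'
Positions of 'o': 3
After replacement: bkdyguwpf


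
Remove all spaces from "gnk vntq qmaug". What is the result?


Input string: 'gnk vntq qmaug'
Operation: remove all spaces
Words: 'gnk', 'vntq', 'qmaug'
Join without spaces: gnkvntqqmaug


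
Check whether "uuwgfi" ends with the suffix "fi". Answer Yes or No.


Input string: 'uuwgfi'
Suffix to check: 'fi'
Last 2 characters of input: 'fi'
Match: True
Result: Yes


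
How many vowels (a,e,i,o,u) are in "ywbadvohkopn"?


Input string: 'ywbadvohkopn'
Operation: count vowels (a, e, i, o, u)
Scan: s[0]='y', s[1]='w', s[2]='b', s[3]='a' (vowel), s[4]='d', s[5]='v', s[6]='o' (vowel), s[7]='h', s[8]='k', s[9]='o' (vowel), s[10]='p', s[11]='n'
Vowels found: 3
Result: 3


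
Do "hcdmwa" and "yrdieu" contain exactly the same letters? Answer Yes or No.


String 1: 'hcdmwa' -> sorted: 'acdhmw'
String 2: 'yrdieu' -> sorted: 'deiruy'
Compare sorted forms: 'acdhmw' != 'deiruy'
Anagram: No


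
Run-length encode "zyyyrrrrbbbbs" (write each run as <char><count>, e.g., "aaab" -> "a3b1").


Input: 'zyyyrrrrbbbbs'
Operation: identify consecutive runs
Runs: 'z' -> z1, 'yyy' -> y3, 'rrrr' -> r4, 'bbbb' -> b4, 's' -> s1
Encoded: z1y3r4b4s1


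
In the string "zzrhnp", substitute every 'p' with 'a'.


Input string: 'zzrhnp'
Operation: replace 'p' with 'a'
Positions of 'p': 5
After replacement: zzrhna


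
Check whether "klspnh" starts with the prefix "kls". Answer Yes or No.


Input string: 'klspnh'
Prefix to check: 'kls'
First 3 characters of input: 'kls'
Match: True
Result: Yes


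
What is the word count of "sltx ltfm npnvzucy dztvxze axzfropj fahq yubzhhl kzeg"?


Input string: 'sltx ltfm npnvzucy dztvxze axzfropj fahq yubzhhl kzeg'
Operation: split by spaces
Words found: 'sltx', 'ltfm', 'npnvzucy', 'dztvxze', 'axzfropj', 'fahq', 'yubzhhl', 'kzeg'
Word count: 8


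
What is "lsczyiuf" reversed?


Input string: 'lsczyiuf'
Operation: reverse character order
Original order: 'l' -> 's' -> 'c' -> 'z' -> 'y' -> 'i' -> 'u' -> 'f'
Reversed order: 'f' -> 'u' -> 'i' -> 'y' -> 'z' -> 'c' -> 's' -> 'l'
Result: fuiyzcsl


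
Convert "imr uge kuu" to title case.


Input string: 'imr uge kuu'
Operation: capitalize first letter of each word
Word transformations: 'imr'->'Imr', 'uge'->'Uge', 'kuu'->'Kuu'
Result: Imr Uge Kuu


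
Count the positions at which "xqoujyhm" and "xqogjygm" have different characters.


String 1: 'xqoujyhm'
String 2: 'xqogjygm'
Compare each position: pos 0: 'x'=='x', pos 1: 'q'=='q', pos 2: 'o'=='o', pos 3: 'u'!='g', pos 4: 'j'=='j', pos 5: 'y'=='y', pos 6: 'h'!='g', pos 7: 'm'=='m'
Differing positions: 2
Hamming distance: 2


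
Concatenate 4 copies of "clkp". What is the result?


Input string: 'clkp'
Operation: repeat 4 times
Concatenation: 'clkp' + 'clkp' + 'clkp' + 'clkp'
Result: clkpclkpclkpclkp


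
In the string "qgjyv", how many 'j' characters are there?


Input string: 'qgjyv'
Target character: 'j'
Scan each position: s[2]='j'
Matches found at indices: 2
Total: 1


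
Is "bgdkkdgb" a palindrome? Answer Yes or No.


Input string: 'bgdkkdgb'
Reversed: 'bgdkkdgb'
Compare pairs: s[0]='b' vs s[7]='b' (match), s[1]='g' vs s[6]='g' (match), s[2]='d' vs s[5]='d' (match), s[3]='k' vs s[4]='k' (match)
Palindrome: Yes


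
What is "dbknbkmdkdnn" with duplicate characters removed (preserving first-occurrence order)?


Input: 'dbknbkmdkdnn'
Operation: keep first occurrence of each character
Scan: s[0]='d' new -> keep; s[1]='b' new -> keep; s[2]='k' new -> keep; s[3]='n' new -> keep; s[4]='b' seen -> skip; s[5]='k' seen -> skip; s[6]='m' new -> keep; s[7]='d' seen -> skip; s[8]='k' seen -> skip; s[9]='d' seen -> skip; s[10]='n' seen -> skip; s[11]='n' seen -> skip
Result: dbknm


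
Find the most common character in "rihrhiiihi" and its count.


Input: 'rihrhiiihi'
Operation: tally each character
Counts: 'h':3, 'i':5, 'r':2
Maximum: 'i' appears 5 times


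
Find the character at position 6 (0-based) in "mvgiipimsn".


Input string: 'mvgiipimsn'
Operation: get character at index 6
Index mapping: s[0]='m', s[1]='v', s[2]='g', s[3]='i', s[4]='i', s[5]='p', s[6]='i'
Result: 'i'


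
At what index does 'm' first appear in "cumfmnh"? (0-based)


Input string: 'cumfmnh'
Target: 'm'
Scanning left to right: s[0]='c', s[1]='u', s[2]='m'
First match at index: 2


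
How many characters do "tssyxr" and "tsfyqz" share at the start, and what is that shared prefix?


String 1: 'tssyxr'
String 2: 'tsfyqz'
Compare position by position:
pos 0: 't' vs 't' match
pos 1: 's' vs 's' match
pos 2: 's' vs 'f' differ -> stop
Longest common prefix: "ts" (length 2)


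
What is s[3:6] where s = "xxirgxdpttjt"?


Input string: 'xxirgxdpttjt'
Operation: slice [3:6]
Extract characters: s[3]='r', s[4]='g', s[5]='x'
Result: rgx


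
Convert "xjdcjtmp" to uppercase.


Input string: 'xjdcjtmp'
Operation: convert each letter to uppercase
Mapping: 'x'->'X', 'j'->'J', 'd'->'D', 'c'->'C', 'j'->'J', 't'->'T', 'm'->'M', 'p'->'P'
Result: XJDCJTMP


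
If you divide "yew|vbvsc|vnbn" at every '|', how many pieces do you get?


Input string: 'yew|vbvsc|vnbn'
Delimiter: '|'
Split result: 'yew', 'vbvsc', 'vnbn'
Number of parts: 3


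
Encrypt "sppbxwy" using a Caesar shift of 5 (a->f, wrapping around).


Input: 'sppbxwy', shift = 5
Operation: for each letter, (position + 5) mod 26
Mapping: 's'(18+5=23)->'x', 'p'(15+5=20)->'u', 'p'(15+5=20)->'u', 'b'(1+5=6)->'g', 'x'(23+5=28, 28 mod 26=2)->'c', 'w'(22+5=27, 27 mod 26=1)->'b', 'y'(24+5=29, 29 mod 26=3)->'d'
Result: xuugcbd


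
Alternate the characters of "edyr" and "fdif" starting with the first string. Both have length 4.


String 1: 'edyr'
String 2: 'fdif'
Operation: alternate characters
Pairs: 'e'+'f', 'd'+'d', 'y'+'i', 'r'+'f'
Result: efddyirf


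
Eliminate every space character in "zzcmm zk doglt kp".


Input string: 'zzcmm zk doglt kp'
Operation: remove all spaces
Words: 'zzcmm', 'zk', 'doglt', 'kp'
Join without spaces: zzcmmzkdogltkp


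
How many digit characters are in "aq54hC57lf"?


Input string: 'aq54hC57lf'
Operation: count digit characters (0-9)
Scan: 'a', 'q', '5'(digit), '4'(digit), 'h', 'C', '5'(digit), '7'(digit), 'l', 'f'
Digits found: 4
Result: 4


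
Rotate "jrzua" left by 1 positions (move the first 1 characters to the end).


Input: 'jrzua', shift = 1
Operation: split at index 1 and swap parts
Front part s[0:1] = 'j'
Back part s[1:] = 'rzua'
Rotated = back + front = 'rzua' + 'j'
Result: rzuaj


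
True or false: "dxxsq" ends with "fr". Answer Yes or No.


Input string: 'dxxsq'
Suffix to check: 'fr'
Last 2 characters of input: 'sq'
Match: False
Result: No


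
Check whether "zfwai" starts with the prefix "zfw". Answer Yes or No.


Input string: 'zfwai'
Prefix to check: 'zfw'
First 3 characters of input: 'zfw'
Match: True
Result: Yes


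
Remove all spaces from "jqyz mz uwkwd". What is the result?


Input string: 'jqyz mz uwkwd'
Operation: remove all spaces
Words: 'jqyz', 'mz', 'uwkwd'
Join without spaces: jqyzmzuwkwd


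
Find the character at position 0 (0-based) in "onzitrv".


Input string: 'onzitrv'
Operation: get character at index 0
Index mapping: s[0]='o'
Result: 'o'


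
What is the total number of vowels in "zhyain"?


Input string: 'zhyain'
Operation: count vowels (a, e, i, o, u)
Scan: s[0]='z', s[1]='h', s[2]='y', s[3]='a' (vowel), s[4]='i' (vowel), s[5]='n'
Vowels found: 2
Result: 2


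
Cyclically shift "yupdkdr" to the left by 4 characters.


Input: 'yupdkdr', shift = 4
Operation: split at index 4 and swap parts
Front part s[0:4] = 'yupd'
Back part s[4:] = 'kdr'
Rotated = back + front = 'kdr' + 'yupd'
Result: kdryupd


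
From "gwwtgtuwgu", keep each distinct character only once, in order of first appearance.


Input: 'gwwtgtuwgu'
Operation: keep first occurrence of each character
Scan: s[0]='g' new -> keep; s[1]='w' new -> keep; s[2]='w' seen -> skip; s[3]='t' new -> keep; s[4]='g' seen -> skip; s[5]='t' seen -> skip; s[6]='u' new -> keep; s[7]='w' seen -> skip; s[8]='g' seen -> skip; s[9]='u' seen -> skip
Result: gwtu


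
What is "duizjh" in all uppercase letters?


Input string: 'duizjh'
Operation: convert each letter to uppercase
Mapping: 'd'->'D', 'u'->'U', 'i'->'I', 'z'->'Z', 'j'->'J', 'h'->'H'
Result: DUIZJH


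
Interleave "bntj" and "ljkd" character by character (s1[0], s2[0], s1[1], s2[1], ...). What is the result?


String 1: 'bntj'
String 2: 'ljkd'
Operation: alternate characters
Pairs: 'b'+'l', 'n'+'j', 't'+'k', 'j'+'d'
Result: blnjtkjd


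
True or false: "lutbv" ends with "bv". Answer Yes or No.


Input string: 'lutbv'
Suffix to check: 'bv'
Last 2 characters of input: 'bv'
Match: True
Result: Yes


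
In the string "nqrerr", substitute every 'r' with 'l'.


Input string: 'nqrerr'
Operation: replace 'r' with 'l'
Positions of 'r': 2, 4, 5
After replacement: nqlell


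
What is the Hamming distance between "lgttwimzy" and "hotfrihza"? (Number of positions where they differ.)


String 1: 'lgttwimzy'
String 2: 'hotfrihza'
Compare each position: pos 0: 'l'!='h', pos 1: 'g'!='o', pos 2: 't'=='t', pos 3: 't'!='f', pos 4: 'w'!='r', pos 5: 'i'=='i', pos 6: 'm'!='h', pos 7: 'z'=='z', pos 8: 'y'!='a'
Differing positions: 6
Hamming distance: 6


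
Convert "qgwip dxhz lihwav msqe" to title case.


Input string: 'qgwip dxhz lihwav msqe'
Operation: capitalize first letter of each word
Word transformations: 'qgwip'->'Qgwip', 'dxhz'->'Dxhz', 'lihwav'->'Lihwav', 'msqe'->'Msqe'
Result: Qgwip Dxhz Lihwav Msqe


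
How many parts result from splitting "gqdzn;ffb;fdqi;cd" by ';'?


Input string: 'gqdzn;ffb;fdqi;cd'
Delimiter: ';'
Split result: 'gqdzn', 'ffb', 'fdqi', 'cd'
Number of parts: 4


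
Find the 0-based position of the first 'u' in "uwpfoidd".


Input string: 'uwpfoidd'
Target: 'u'
Scanning left to right: s[0]='u'
First match at index: 0


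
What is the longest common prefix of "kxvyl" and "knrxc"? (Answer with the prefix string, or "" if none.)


String 1: 'kxvyl'
String 2: 'knrxc'
Compare position by position:
pos 0: 'k' vs 'k' match
pos 1: 'x' vs 'n' differ -> stop
Longest common prefix: "k" (length 1)


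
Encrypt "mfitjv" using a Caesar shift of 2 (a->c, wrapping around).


Input: 'mfitjv', shift = 2
Operation: for each letter, (position + 2) mod 26
Mapping: 'm'(12+2=14)->'o', 'f'(5+2=7)->'h', 'i'(8+2=10)->'k', 't'(19+2=21)->'v', 'j'(9+2=11)->'l', 'v'(21+2=23)->'x'
Result: ohkvlx


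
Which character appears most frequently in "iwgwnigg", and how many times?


Input: 'iwgwnigg'
Operation: tally each character
Counts: 'g':3, 'i':2, 'n':1, 'w':2
Maximum: 'g' appears 3 times


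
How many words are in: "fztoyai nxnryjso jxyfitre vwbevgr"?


Input string: 'fztoyai nxnryjso jxyfitre vwbevgr'
Operation: split by spaces
Words found: 'fztoyai', 'nxnryjso', 'jxyfitre', 'vwbevgr'
Word count: 4


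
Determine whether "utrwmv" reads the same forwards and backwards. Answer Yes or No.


Input string: 'utrwmv'
Reversed: 'vmwrtu'
Compare pairs: s[0]='u' vs s[5]='v' (mismatch), s[1]='t' vs s[4]='m' (mismatch), s[2]='r' vs s[3]='w' (mismatch)
Palindrome: No


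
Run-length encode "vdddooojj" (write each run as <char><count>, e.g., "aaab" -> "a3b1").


Input: 'vdddooojj'
Operation: identify consecutive runs
Runs: 'v' -> v1, 'ddd' -> d3, 'ooo' -> o3, 'jj' -> j2
Encoded: v1d3o3j2


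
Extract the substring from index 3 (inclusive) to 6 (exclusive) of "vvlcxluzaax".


Input string: 'vvlcxluzaax'
Operation: slice [3:6]
Extract characters: s[3]='c', s[4]='x', s[5]='l'
Result: cxl


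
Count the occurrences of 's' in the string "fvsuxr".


Input string: 'fvsuxr'
Target character: 's'
Scan each position: s[2]='s'
Matches found at indices: 2
Total: 1


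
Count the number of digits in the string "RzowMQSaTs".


Input string: 'RzowMQSaTs'
Operation: count digit characters (0-9)
Scan: 'R', 'z', 'o', 'w', 'M', 'Q', 'S', 'a', 'T', 's'
Digits found: 0
Result: 0


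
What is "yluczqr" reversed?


Input string: 'yluczqr'
Operation: reverse character order
Original order: 'y' -> 'l' -> 'u' -> 'c' -> 'z' -> 'q' -> 'r'
Reversed order: 'r' -> 'q' -> 'z' -> 'c' -> 'u' -> 'l' -> 'y'
Result: rqzculy


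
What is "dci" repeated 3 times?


Input string: 'dci'
Operation: repeat 3 times
Concatenation: 'dci' + 'dci' + 'dci'
Result: dcidcidci


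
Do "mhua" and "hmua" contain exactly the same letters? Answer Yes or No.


String 1: 'mhua' -> sorted: 'ahmu'
String 2: 'hmua' -> sorted: 'ahmu'
Compare sorted forms: 'ahmu' == 'ahmu'
Anagram: Yes


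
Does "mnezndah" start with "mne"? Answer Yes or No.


Input string: 'mnezndah'
Prefix to check: 'mne'
First 3 characters of input: 'mne'
Match: True
Result: Yes


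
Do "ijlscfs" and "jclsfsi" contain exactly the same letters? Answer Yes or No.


String 1: 'ijlscfs' -> sorted: 'cfijlss'
String 2: 'jclsfsi' -> sorted: 'cfijlss'
Compare sorted forms: 'cfijlss' == 'cfijlss'
Anagram: Yes


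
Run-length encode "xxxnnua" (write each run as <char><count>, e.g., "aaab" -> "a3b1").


Input: 'xxxnnua'
Operation: identify consecutive runs
Runs: 'xxx' -> x3, 'nn' -> n2, 'u' -> u1, 'a' -> a1
Encoded: x3n2u1a1


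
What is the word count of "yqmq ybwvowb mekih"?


Input string: 'yqmq ybwvowb mekih'
Operation: split by spaces
Words found: 'yqmq', 'ybwvowb', 'mekih'
Word count: 3


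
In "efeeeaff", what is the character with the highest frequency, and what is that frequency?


Input: 'efeeeaff'
Operation: tally each character
Counts: 'a':1, 'e':4, 'f':3
Maximum: 'e' appears 4 times


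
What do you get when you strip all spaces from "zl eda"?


Input string: 'zl eda'
Operation: remove all spaces
Words: 'zl', 'eda'
Join without spaces: zleda


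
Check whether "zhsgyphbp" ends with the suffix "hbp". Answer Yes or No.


Input string: 'zhsgyphbp'
Suffix to check: 'hbp'
Last 3 characters of input: 'hbp'
Match: True
Result: Yes


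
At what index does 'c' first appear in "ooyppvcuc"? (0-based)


Input string: 'ooyppvcuc'
Target: 'c'
Scanning left to right: s[0]='o', s[1]='o', s[2]='y', s[3]='p', s[4]='p', s[5]='v', s[6]='c'
First match at index: 6


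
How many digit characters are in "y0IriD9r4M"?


Input string: 'y0IriD9r4M'
Operation: count digit characters (0-9)
Scan: 'y', '0'(digit), 'I', 'r', 'i', 'D', '9'(digit), 'r', '4'(digit), 'M'
Digits found: 3
Result: 3


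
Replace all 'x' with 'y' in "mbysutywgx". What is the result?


Input string: 'mbysutywgx'
Operation: replace 'x' with 'y'
Positions of 'x': 9
After replacement: mbysutywgy


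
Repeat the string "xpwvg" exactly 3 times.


Input string: 'xpwvg'
Operation: repeat 3 times
Concatenation: 'xpwvg' + 'xpwvg' + 'xpwvg'
Result: xpwvgxpwvgxpwvg


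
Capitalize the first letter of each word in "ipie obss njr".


Input string: 'ipie obss njr'
Operation: capitalize first letter of each word
Word transformations: 'ipie'->'Ipie', 'obss'->'Obss', 'njr'->'Njr'
Result: Ipie Obss Njr


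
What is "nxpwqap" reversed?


Input string: 'nxpwqap'
Operation: reverse character order
Original order: 'n' -> 'x' -> 'p' -> 'w' -> 'q' -> 'a' -> 'p'
Reversed order: 'p' -> 'a' -> 'q' -> 'w' -> 'p' -> 'x' -> 'n'
Result: paqwpxn


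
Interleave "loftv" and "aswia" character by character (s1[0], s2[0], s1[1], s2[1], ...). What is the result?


String 1: 'loftv'
String 2: 'aswia'
Operation: alternate characters
Pairs: 'l'+'a', 'o'+'s', 'f'+'w', 't'+'i', 'v'+'a'
Result: laosfwtiva


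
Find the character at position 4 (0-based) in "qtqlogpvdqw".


Input string: 'qtqlogpvdqw'
Operation: get character at index 4
Index mapping: s[0]='q', s[1]='t', s[2]='q', s[3]='l', s[4]='o'
Result: 'o'


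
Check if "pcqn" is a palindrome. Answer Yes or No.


Input string: 'pcqn'
Reversed: 'nqcp'
Compare pairs: s[0]='p' vs s[3]='n' (mismatch), s[1]='c' vs s[2]='q' (mismatch)
Palindrome: No


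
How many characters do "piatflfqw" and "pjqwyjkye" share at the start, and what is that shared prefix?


String 1: 'piatflfqw'
String 2: 'pjqwyjkye'
Compare position by position:
pos 0: 'p' vs 'p' match
pos 1: 'i' vs 'j' differ -> stop
Longest common prefix: "p" (length 1)


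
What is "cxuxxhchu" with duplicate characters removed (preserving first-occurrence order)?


Input: 'cxuxxhchu'
Operation: keep first occurrence of each character
Scan: s[0]='c' new -> keep; s[1]='x' new -> keep; s[2]='u' new -> keep; s[3]='x' seen -> skip; s[4]='x' seen -> skip; s[5]='h' new -> keep; s[6]='c' seen -> skip; s[7]='h' seen -> skip; s[8]='u' seen -> skip
Result: cxuh


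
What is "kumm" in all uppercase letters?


Input string: 'kumm'
Operation: convert each letter to uppercase
Mapping: 'k'->'K', 'u'->'U', 'm'->'M', 'm'->'M'
Result: KUMM


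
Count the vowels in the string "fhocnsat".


Input string: 'fhocnsat'
Operation: count vowels (a, e, i, o, u)
Scan: s[0]='f', s[1]='h', s[2]='o' (vowel), s[3]='c', s[4]='n', s[5]='s', s[6]='a' (vowel), s[7]='t'
Vowels found: 2
Result: 2


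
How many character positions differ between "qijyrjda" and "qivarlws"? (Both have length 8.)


String 1: 'qijyrjda'
String 2: 'qivarlws'
Compare each position: pos 0: 'q'=='q', pos 1: 'i'=='i', pos 2: 'j'!='v', pos 3: 'y'!='a', pos 4: 'r'=='r', pos 5: 'j'!='l', pos 6: 'd'!='w', pos 7: 'a'!='s'
Differing positions: 5
Hamming distance: 5


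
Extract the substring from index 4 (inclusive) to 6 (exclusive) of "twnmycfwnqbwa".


Input string: 'twnmycfwnqbwa'
Operation: slice [4:6]
Extract characters: s[4]='y', s[5]='c'
Result: yc


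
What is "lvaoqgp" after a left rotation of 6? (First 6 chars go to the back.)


Input: 'lvaoqgp', shift = 6
Operation: split at index 6 and swap parts
Front part s[0:6] = 'lvaoqg'
Back part s[6:] = 'p'
Rotated = back + front = 'p' + 'lvaoqg'
Result: plvaoqg


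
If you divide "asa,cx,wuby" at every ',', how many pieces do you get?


Input string: 'asa,cx,wuby'
Delimiter: ','
Split result: 'asa', 'cx', 'wuby'
Number of parts: 3


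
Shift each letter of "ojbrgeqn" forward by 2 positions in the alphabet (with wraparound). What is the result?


Input: 'ojbrgeqn', shift = 2
Operation: for each letter, (position + 2) mod 26
Mapping: 'o'(14+2=16)->'q', 'j'(9+2=11)->'l', 'b'(1+2=3)->'d', 'r'(17+2=19)->'t', 'g'(6+2=8)->'i', 'e'(4+2=6)->'g', 'q'(16+2=18)->'s', 'n'(13+2=15)->'p'
Result: qldtigsp


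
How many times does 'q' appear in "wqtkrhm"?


Input string: 'wqtkrhm'
Target character: 'q'
Scan each position: s[1]='q'
Matches found at indices: 1
Total: 1


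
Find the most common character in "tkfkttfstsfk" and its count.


Input: 'tkfkttfstsfk'
Operation: tally each character
Counts: 'f':3, 'k':3, 's':2, 't':4
Maximum: 't' appears 4 times


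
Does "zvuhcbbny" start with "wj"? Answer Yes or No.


Input string: 'zvuhcbbny'
Prefix to check: 'wj'
First 2 characters of input: 'zv'
Match: False
Result: No


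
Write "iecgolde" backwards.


Input string: 'iecgolde'
Operation: reverse character order
Original order: 'i' -> 'e' -> 'c' -> 'g' -> 'o' -> 'l' -> 'd' -> 'e'
Reversed order: 'e' -> 'd' -> 'l' -> 'o' -> 'g' -> 'c' -> 'e' -> 'i'
Result: edlogcei


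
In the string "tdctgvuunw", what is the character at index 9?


Input string: 'tdctgvuunw'
Operation: get character at index 9
Index mapping: s[0]='t', s[1]='d', s[2]='c', s[3]='t', s[4]='g', s[5]='v', s[6]='u', s[7]='u', s[8]='n', s[9]='w'
Result: 'w'


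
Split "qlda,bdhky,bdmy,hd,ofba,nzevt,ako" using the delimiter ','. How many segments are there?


Input string: 'qlda,bdhky,bdmy,hd,ofba,nzevt,ako'
Delimiter: ','
Split result: 'qlda', 'bdhky', 'bdmy', 'hd', 'ofba', 'nzevt', 'ako'
Number of parts: 7


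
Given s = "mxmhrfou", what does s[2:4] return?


Input string: 'mxmhrfou'
Operation: slice [2:4]
Extract characters: s[2]='m', s[3]='h'
Result: mh


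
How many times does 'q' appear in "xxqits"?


Input string: 'xxqits'
Target character: 'q'
Scan each position: s[2]='q'
Matches found at indices: 2
Total: 1


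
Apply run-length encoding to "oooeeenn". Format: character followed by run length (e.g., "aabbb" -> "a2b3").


Input: 'oooeeenn'
Operation: identify consecutive runs
Runs: 'ooo' -> o3, 'eee' -> e3, 'nn' -> n2
Encoded: o3e3n2


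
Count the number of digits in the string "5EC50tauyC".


Input string: '5EC50tauyC'
Operation: count digit characters (0-9)
Scan: '5'(digit), 'E', 'C', '5'(digit), '0'(digit), 't', 'a', 'u', 'y', 'C'
Digits found: 3
Result: 3


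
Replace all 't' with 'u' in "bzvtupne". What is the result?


Input string: 'bzvtupne'
Operation: replace 't' with 'u'
Positions of 't': 3
After replacement: bzvuupne


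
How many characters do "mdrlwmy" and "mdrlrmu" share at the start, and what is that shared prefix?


String 1: 'mdrlwmy'
String 2: 'mdrlrmu'
Compare position by position:
pos 0: 'm' vs 'm' match
pos 1: 'd' vs 'd' match
pos 2: 'r' vs 'r' match
pos 3: 'l' vs 'l' match
pos 4: 'w' vs 'r' differ -> stop
Longest common prefix: "mdrl" (length 4)


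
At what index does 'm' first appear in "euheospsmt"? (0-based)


Input string: 'euheospsmt'
Target: 'm'
Scanning left to right: s[0]='e', s[1]='u', s[2]='h', s[3]='e', s[4]='o', s[5]='s', s[6]='p', s[7]='s', s[8]='m'
First match at index: 8


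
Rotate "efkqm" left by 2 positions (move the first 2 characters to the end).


Input: 'efkqm', shift = 2
Operation: split at index 2 and swap parts
Front part s[0:2] = 'ef'
Back part s[2:] = 'kqm'
Rotated = back + front = 'kqm' + 'ef'
Result: kqmef


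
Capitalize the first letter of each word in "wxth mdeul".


Input string: 'wxth mdeul'
Operation: capitalize first letter of each word
Word transformations: 'wxth'->'Wxth', 'mdeul'->'Mdeul'
Result: Wxth Mdeul


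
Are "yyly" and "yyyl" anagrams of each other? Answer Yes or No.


String 1: 'yyly' -> sorted: 'lyyy'
String 2: 'yyyl' -> sorted: 'lyyy'
Compare sorted forms: 'lyyy' == 'lyyy'
Anagram: Yes


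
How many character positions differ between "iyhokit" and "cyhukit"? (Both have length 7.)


String 1: 'iyhokit'
String 2: 'cyhukit'
Compare each position: pos 0: 'i'!='c', pos 1: 'y'=='y', pos 2: 'h'=='h', pos 3: 'o'!='u', pos 4: 'k'=='k', pos 5: 'i'=='i', pos 6: 't'=='t'
Differing positions: 2
Hamming distance: 2


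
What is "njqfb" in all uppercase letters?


Input string: 'njqfb'
Operation: convert each letter to uppercase
Mapping: 'n'->'N', 'j'->'J', 'q'->'Q', 'f'->'F', 'b'->'B'
Result: NJQFB
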